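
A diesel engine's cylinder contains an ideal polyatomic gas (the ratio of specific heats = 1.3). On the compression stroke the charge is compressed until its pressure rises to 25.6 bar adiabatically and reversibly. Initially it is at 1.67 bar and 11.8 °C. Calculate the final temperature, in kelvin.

T₂ ≈ 535 K

Along an adiabat T P^((1−γ)/γ) is constant, so T₂ = T₁ (P₂/P₁)^((γ−1)/γ).
T₁ = 11.8 °C = 284.9 K.
T₂ = 284.9 × (25.6/1.67)^(0.231) = 535 K.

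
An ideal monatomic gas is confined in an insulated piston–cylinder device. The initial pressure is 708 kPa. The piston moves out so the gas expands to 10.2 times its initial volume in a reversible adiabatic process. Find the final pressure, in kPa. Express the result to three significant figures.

Adiabatic: P₁V₁^γ = P₂V₂^γ ⇒ P₂ = P₁ (V₁/V₂)^γ.
For a monatomic ideal gas γ = 5/3.
P₂ = 708 × (1/10.2)^(5/3) = 14.76 kPa.

P₂ ≈ 14.8 kPa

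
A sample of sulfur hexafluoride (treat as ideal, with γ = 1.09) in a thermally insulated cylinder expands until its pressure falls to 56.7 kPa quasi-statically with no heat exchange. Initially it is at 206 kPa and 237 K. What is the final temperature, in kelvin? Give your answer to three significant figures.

T₂ ≈ 213 K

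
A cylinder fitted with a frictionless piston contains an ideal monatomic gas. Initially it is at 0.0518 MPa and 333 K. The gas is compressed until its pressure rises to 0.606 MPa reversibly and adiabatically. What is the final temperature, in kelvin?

Along an adiabat T P^((1−γ)/γ) is constant, so T₂ = T₁ (P₂/P₁)^((γ−1)/γ).
For a monatomic ideal gas γ = 5/3, so (γ−1)/γ = 2/5.
T₂ = 333 × (0.606/0.0518)^(2/5) = 890.6 K.

T₂ ≈ 891 K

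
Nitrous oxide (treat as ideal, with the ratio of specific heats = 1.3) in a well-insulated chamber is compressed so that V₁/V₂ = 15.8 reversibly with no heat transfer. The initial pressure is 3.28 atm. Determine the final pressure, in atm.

P₂ ≈ 119 atm

Since PV^γ is constant along a reversible adiabat, P₂ = P₁ (V₁/V₂)^γ.
P₂ = 3.28 × 15.8^(1.3) = 118.6 atm.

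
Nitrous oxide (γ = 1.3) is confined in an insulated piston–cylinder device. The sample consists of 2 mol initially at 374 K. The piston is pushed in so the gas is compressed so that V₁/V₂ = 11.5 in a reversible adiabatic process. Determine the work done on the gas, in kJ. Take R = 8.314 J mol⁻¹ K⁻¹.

Adiabatic: T₁V₁^(γ−1) = T₂V₂^(γ−1) ⇒ T₂ = T₁ (V₁/V₂)^(γ−1).
T₂ = 374 × 11.5^(0.3) = 778.2 K.
Q = 0, so ΔU = W_on_gas = nCᵥΔT with Cᵥ = R/(γ−1) = 27.71 J/(mol·K).
ΔU = 2 × 27.71 × (778.2 − 374) = 22400 J.

W ≈ 22.4 kJ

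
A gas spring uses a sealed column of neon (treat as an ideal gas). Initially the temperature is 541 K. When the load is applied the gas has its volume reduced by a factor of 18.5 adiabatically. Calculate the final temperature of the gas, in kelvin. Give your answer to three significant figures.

T₂ ≈ 3780 K

Adiabatic: T₁V₁^(γ−1) = T₂V₂^(γ−1) ⇒ T₂ = T₁ (V₁/V₂)^(γ−1).
For a monatomic ideal gas γ = 5/3, so γ−1 = 2/3.
T₂ = 541 × 18.5^(2/3) = 3784 K.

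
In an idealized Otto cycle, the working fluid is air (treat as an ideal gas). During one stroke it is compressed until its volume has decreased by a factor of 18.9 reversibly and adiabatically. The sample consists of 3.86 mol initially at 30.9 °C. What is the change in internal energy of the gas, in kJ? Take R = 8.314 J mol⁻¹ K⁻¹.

ΔU ≈ 54.6 kJ

For a reversible adiabat TV^(γ−1) is constant, so T₂ = T₁ (V₁/V₂)^(γ−1).
γ = 7/5 for a diatomic ideal gas, so γ−1 = 2/5.
T₁ = 30.9 °C = 304 K.
T₂ = 304 × 18.9^(2/5) = 985.2 K.
Q = 0, so ΔU = W_on_gas = nCᵥΔT with Cᵥ = R/(γ−1) = 20.79 J/(mol·K).
ΔU = 3.86 × 20.79 × (985.2 − 304) = 54650 J.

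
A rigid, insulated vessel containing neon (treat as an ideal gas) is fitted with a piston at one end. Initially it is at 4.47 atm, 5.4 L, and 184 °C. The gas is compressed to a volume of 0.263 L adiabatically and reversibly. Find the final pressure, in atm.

Adiabatic: P₁V₁^γ = P₂V₂^γ ⇒ P₂ = P₁ (V₁/V₂)^γ.
γ = 5/3 for a monatomic ideal gas.
P₂ = 4.47 × (5.4/0.263)^(5/3) = 688.2 atm.

P₂ ≈ 688 atm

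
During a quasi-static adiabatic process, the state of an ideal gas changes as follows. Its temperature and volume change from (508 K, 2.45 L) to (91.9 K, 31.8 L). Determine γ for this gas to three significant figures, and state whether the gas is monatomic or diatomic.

TV^(γ−1) = const ⇒ γ − 1 = ln(T₂/T₁) / ln(V₁/V₂).
γ = 1 + ln(91.9/508) / ln(2.45/31.8) = 1.667.
γ ≈ 1.67 is close to 5/3, so the gas is monatomic.

γ ≈ 1.67; monatomic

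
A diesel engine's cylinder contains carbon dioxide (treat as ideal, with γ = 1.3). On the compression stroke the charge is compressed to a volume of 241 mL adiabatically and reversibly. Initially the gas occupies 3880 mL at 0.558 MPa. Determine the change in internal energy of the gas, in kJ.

P₂ = P₁(V₁/V₂)^γ = 0.558×(3880/241)^(1.3) = 20.68 MPa.
For a reversible adiabat, W_by_gas = (P₁V₁ − P₂V₂)/(γ−1).
W_by = (558000×0.00388 − 2.068×10^7×0.000241) / (0.3) = -9394 J.
Q = 0 ⇒ ΔU = −W_by = 9394 J.

ΔU ≈ 9.39 kJ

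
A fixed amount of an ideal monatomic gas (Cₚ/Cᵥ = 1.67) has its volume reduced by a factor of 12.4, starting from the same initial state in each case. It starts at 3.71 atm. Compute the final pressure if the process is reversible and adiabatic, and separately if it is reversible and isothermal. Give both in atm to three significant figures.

Isothermal: P₂ = P₁(V₁/V₂) = 3.71×12.4 = 46 atm.
Adiabatic: P₂ = P₁(V₁/V₂)^γ = 3.71×12.4^(1.67) = 248.5 atm.

adiabatic: 249 atm; isothermal: 46.0 atm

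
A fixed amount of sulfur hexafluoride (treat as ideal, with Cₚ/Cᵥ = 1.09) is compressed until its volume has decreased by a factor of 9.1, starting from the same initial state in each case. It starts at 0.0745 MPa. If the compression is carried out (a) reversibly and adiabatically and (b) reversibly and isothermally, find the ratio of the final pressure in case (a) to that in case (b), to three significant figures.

Isothermal: P_b = P₁(V₁/V₂) = 0.0745×9.1.
Adiabatic: P_a = P₁(V₁/V₂)^γ = 0.0745×9.1^(1.09).
P_a/P_b = (V₁/V₂)^(γ−1) = 9.1^(0.09) = 1.22.

P_adiabatic / P_isothermal ≈ 1.22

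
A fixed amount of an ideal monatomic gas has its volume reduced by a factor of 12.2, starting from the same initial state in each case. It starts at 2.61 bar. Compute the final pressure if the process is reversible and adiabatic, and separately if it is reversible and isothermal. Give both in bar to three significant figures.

adiabatic: 169 bar; isothermal: 31.8 bar

For a monatomic ideal gas γ = 5/3.
Isothermal: P₂ = P₁(V₁/V₂) = 2.61×12.2 = 31.84 bar.
Adiabatic: P₂ = P₁(V₁/V₂)^γ = 2.61×12.2^(5/3) = 168.7 bar.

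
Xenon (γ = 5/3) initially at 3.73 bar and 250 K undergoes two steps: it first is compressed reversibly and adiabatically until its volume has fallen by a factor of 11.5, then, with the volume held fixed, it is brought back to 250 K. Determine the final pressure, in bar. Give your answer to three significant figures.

P₃ ≈ 42.9 bar

Adiabatic step (PV^γ = const): P₂ = 3.73×11.5^(5/3) = 218.5 bar; T₂ = 250×11.5^(2/3) = 1274 K.
Isochoric: P₃ = P₂(T₃/T₂) = 218.5 × (250/1274) = 42.89 bar.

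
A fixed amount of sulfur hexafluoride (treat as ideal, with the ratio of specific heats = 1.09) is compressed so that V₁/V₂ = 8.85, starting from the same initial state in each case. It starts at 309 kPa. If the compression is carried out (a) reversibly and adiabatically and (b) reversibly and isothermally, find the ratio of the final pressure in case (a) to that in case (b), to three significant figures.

Isothermal: P_b = P₁(V₁/V₂) = 309×8.85.
Adiabatic: P_a = P₁(V₁/V₂)^γ = 309×8.85^(1.09).
P_a/P_b = (V₁/V₂)^(γ−1) = 8.85^(0.09) = 1.217.

P_adiabatic / P_isothermal ≈ 1.22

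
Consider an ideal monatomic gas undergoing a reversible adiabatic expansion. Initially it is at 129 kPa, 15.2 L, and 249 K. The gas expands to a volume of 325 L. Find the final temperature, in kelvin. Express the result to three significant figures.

Adiabatic: T₁V₁^(γ−1) = T₂V₂^(γ−1) ⇒ T₂ = T₁ (V₁/V₂)^(γ−1).
γ = 5/3 for a monatomic ideal gas.
T₂ = 249 × (15.2/325)^(2/3) = 32.32 K.

T₂ ≈ 32.3 K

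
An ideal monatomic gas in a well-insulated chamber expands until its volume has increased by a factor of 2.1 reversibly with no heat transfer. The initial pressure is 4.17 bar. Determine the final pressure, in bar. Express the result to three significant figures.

P₂ ≈ 1.21 bar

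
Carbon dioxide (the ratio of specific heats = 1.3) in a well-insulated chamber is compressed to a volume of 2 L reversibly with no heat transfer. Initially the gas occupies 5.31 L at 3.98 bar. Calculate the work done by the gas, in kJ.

W ≈ -2.40 kJ

P₂ = P₁(V₁/V₂)^γ = 3.98×(5.31/2)^(1.3) = 14.16 bar.
For a reversible adiabat, W_by_gas = (P₁V₁ − P₂V₂)/(γ−1).
W_by = (398000×0.00531 − 1.416×10^6×0.002) / (0.3) = -2398 J.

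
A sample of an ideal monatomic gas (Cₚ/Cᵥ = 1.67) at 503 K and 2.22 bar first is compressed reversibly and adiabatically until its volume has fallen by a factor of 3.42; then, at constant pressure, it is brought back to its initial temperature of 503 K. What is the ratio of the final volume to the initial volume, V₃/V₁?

Adiabatic step: V₂/V₁ = 0.2924; T₂ = T₁·3.42^(0.67) = 1146 K.
Isobaric step: V₃/V₂ = T₃/T₂ = 503/1146.
V₃/V₁ = (V₂/V₁)(V₃/V₂) = 0.2924 × (503/1146) = 0.1283.

V₃/V₁ ≈ 0.128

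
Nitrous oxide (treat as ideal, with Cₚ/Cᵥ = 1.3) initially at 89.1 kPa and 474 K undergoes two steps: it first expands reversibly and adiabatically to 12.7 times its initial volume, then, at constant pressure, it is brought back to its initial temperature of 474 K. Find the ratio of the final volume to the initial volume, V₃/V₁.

Adiabatic step: V₂/V₁ = 12.7; T₂ = T₁·(1/12.7)^(0.3) = 221.1 K.
Isobaric step: V₃/V₂ = T₃/T₂ = 474/221.1.
V₃/V₁ = (V₂/V₁)(V₃/V₂) = 12.7 × (474/221.1) = 27.22.

V₃/V₁ ≈ 27.2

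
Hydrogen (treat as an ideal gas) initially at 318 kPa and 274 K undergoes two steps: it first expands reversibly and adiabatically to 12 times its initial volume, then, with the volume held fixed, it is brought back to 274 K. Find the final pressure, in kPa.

For a diatomic ideal gas γ = 7/5.
Adiabatic step (PV^γ = const): P₂ = 318×(1/12)^(7/5) = 9.808 kPa; T₂ = 274×(1/12)^(2/5) = 101.4 K.
Isochoric: P₃ = P₂(T₃/T₂) = 9.808 × (274/101.4) = 26.5 kPa.

P₃ ≈ 26.5 kPa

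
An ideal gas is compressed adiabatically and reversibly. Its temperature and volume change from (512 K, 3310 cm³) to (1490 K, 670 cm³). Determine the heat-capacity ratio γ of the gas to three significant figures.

γ ≈ 1.67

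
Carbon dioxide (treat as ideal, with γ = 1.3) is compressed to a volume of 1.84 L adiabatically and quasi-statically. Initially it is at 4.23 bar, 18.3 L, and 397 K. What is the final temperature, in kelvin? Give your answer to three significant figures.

T₂ ≈ 791 K

Adiabatic: T₁V₁^(γ−1) = T₂V₂^(γ−1) ⇒ T₂ = T₁ (V₁/V₂)^(γ−1).
T₂ = 397 × (18.3/1.84)^(0.3) = 790.8 K.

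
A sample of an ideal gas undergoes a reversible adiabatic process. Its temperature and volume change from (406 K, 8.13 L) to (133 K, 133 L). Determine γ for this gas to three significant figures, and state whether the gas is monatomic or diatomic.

TV^(γ−1) = const ⇒ γ − 1 = ln(T₂/T₁) / ln(V₁/V₂).
γ = 1 + ln(133/406) / ln(8.13/133) = 1.399.
γ ≈ 1.40 is close to 7/5, so the gas is diatomic.

γ ≈ 1.40; diatomic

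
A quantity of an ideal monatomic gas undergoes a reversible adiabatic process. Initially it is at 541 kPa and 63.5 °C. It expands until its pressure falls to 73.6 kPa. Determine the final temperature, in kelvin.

T₂ ≈ 152 K

Along an adiabat T P^((1−γ)/γ) is constant, so T₂ = T₁ (P₂/P₁)^((γ−1)/γ).
For a monatomic ideal gas γ = 5/3, so (γ−1)/γ = 2/5.
T₁ = 63.5 °C = 336.6 K.
T₂ = 336.6 × (73.6/541)^(2/5) = 151.6 K.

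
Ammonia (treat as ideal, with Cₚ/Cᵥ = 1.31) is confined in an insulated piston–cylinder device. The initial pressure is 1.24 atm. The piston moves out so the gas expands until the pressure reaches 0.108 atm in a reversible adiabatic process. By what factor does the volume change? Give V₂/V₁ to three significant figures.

From PV^γ = const, V₂/V₁ = (P₁/P₂)^(1/γ).
V₂/V₁ = (1.24/0.108)^(0.763) = 6.444.

V₂/V₁ ≈ 6.44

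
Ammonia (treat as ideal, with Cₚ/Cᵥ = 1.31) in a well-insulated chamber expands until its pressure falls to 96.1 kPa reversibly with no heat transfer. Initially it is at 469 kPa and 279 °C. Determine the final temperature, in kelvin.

T₂ ≈ 379 K

Along an adiabat T P^((1−γ)/γ) is constant, so T₂ = T₁ (P₂/P₁)^((γ−1)/γ).
T₁ = 279 °C = 552.1 K.
T₂ = 552.1 × (96.1/469)^(0.237) = 379.4 K.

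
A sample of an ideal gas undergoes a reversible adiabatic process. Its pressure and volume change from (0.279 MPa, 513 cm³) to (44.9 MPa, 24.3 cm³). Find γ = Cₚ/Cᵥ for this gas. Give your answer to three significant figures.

PV^γ = const ⇒ γ = ln(P₂/P₁) / ln(V₁/V₂).
γ = ln(44.9/0.279) / ln(513/24.3) = 1.666.

γ ≈ 1.67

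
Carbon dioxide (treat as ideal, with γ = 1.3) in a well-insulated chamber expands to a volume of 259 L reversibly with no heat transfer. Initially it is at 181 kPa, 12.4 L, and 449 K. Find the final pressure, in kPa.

Adiabatic: P₁V₁^γ = P₂V₂^γ ⇒ P₂ = P₁ (V₁/V₂)^γ.
P₂ = 181 × (12.4/259)^(1.3) = 3.482 kPa.

P₂ ≈ 3.48 kPa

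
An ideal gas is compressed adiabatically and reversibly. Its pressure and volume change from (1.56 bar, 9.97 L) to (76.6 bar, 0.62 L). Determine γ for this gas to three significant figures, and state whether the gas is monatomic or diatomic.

γ ≈ 1.40; diatomic

PV^γ = const ⇒ γ = ln(P₂/P₁) / ln(V₁/V₂).
γ = ln(76.6/1.56) / ln(9.97/0.62) = 1.402.
γ ≈ 1.40 is close to 7/5, so the gas is diatomic.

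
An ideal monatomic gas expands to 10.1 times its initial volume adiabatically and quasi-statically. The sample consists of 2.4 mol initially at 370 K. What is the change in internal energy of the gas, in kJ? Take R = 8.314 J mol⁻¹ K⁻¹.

For a reversible adiabat TV^(γ−1) is constant, so T₂ = T₁ (V₁/V₂)^(γ−1).
γ = 5/3 for a monatomic ideal gas, so γ−1 = 2/3.
T₂ = 370 × (1/10.1)^(2/3) = 79.19 K.
Q = 0, so ΔU = W_on_gas = nCᵥΔT with Cᵥ = R/(γ−1) = 12.47 J/(mol·K).
ΔU = 2.4 × 12.47 × (79.19 − 370) = -8704 J.

ΔU ≈ -8.70 kJ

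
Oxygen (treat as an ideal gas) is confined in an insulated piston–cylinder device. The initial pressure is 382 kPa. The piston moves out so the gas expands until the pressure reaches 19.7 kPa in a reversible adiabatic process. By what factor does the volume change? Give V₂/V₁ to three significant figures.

V₂/V₁ ≈ 8.31

From PV^γ = const, V₂/V₁ = (P₁/P₂)^(1/γ).
For a diatomic ideal gas γ = 7/5.
V₂/V₁ = (382/19.7)^(5/7) = 8.312.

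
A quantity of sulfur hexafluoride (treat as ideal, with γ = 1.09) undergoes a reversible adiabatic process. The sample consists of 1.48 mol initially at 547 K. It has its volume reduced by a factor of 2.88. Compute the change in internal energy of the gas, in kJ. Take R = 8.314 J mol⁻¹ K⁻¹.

Adiabatic: T₁V₁^(γ−1) = T₂V₂^(γ−1) ⇒ T₂ = T₁ (V₁/V₂)^(γ−1).
T₂ = 547 × 2.88^(0.09) = 601.6 K.
Q = 0, so ΔU = W_on_gas = nCᵥΔT with Cᵥ = R/(γ−1) = 92.38 J/(mol·K).
ΔU = 1.48 × 92.38 × (601.6 − 547) = 7470 J.

ΔU ≈ 7.47 kJ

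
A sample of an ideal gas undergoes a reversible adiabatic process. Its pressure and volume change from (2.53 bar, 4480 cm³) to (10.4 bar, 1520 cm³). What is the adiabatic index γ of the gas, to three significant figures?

γ ≈ 1.31

PV^γ = const ⇒ γ = ln(P₂/P₁) / ln(V₁/V₂).
γ = ln(10.4/2.53) / ln(4480/1520) = 1.308.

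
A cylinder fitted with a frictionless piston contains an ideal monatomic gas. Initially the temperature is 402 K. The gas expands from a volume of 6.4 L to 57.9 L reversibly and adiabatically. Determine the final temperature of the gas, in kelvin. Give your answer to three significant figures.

For a reversible adiabat TV^(γ−1) is constant, so T₂ = T₁ (V₁/V₂)^(γ−1).
For a monatomic ideal gas γ = 5/3, so γ−1 = 2/3.
T₂ = 402 × (6.4/57.9)^(2/3) = 92.59 K.

T₂ ≈ 92.6 K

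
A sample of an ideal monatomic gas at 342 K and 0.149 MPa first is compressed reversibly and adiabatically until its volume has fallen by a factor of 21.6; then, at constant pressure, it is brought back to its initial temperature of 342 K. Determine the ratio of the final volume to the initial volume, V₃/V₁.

For a monatomic ideal gas γ = 5/3.
Adiabatic step: V₂/V₁ = 0.0463; T₂ = T₁·21.6^(2/3) = 2653 K.
Isobaric step: V₃/V₂ = T₃/T₂ = 342/2653.
V₃/V₁ = (V₂/V₁)(V₃/V₂) = 0.0463 × (342/2653) = 0.005969.

V₃/V₁ ≈ 0.00597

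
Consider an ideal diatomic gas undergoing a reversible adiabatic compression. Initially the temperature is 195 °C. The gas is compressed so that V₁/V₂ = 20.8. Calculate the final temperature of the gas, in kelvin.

T₂ ≈ 1580 K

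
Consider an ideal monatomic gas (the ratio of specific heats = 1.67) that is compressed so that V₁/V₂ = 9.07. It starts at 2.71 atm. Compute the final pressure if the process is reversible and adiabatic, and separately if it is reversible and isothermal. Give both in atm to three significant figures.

Isothermal: P₂ = P₁(V₁/V₂) = 2.71×9.07 = 24.58 atm.
Adiabatic: P₂ = P₁(V₁/V₂)^γ = 2.71×9.07^(1.67) = 107.7 atm.

adiabatic: 108 atm; isothermal: 24.6 atm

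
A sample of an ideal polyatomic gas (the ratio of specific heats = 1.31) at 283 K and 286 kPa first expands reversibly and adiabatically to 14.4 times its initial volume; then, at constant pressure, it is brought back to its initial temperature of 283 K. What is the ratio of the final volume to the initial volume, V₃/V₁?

V₃/V₁ ≈ 32.9

Adiabatic step: V₂/V₁ = 14.4; T₂ = T₁·(1/14.4)^(0.31) = 123.8 K.
Isobaric step: V₃/V₂ = T₃/T₂ = 283/123.8.
V₃/V₁ = (V₂/V₁)(V₃/V₂) = 14.4 × (283/123.8) = 32.92.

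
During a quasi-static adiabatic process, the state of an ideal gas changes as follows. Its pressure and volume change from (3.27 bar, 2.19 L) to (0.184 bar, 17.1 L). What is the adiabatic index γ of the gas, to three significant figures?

γ ≈ 1.40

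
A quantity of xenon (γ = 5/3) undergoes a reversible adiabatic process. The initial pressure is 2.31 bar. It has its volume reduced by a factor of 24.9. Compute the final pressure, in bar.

Adiabatic: P₁V₁^γ = P₂V₂^γ ⇒ P₂ = P₁ (V₁/V₂)^γ.
P₂ = 2.31 × 24.9^(5/3) = 490.5 bar.

P₂ ≈ 490 bar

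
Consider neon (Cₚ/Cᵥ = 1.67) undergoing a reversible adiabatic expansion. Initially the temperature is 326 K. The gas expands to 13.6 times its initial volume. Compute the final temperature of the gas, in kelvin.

For a reversible adiabat TV^(γ−1) is constant, so T₂ = T₁ (V₁/V₂)^(γ−1).
T₂ = 326 × (1/13.6)^(0.67) = 56.72 K.

T₂ ≈ 56.7 K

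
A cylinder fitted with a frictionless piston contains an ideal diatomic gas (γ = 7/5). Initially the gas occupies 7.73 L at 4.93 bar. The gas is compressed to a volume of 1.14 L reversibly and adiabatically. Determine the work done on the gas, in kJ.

W ≈ 11.0 kJ

P₂ = P₁(V₁/V₂)^γ = 4.93×(7.73/1.14)^(7/5) = 71.88 bar.
For a reversible adiabat, W_by_gas = (P₁V₁ − P₂V₂)/(γ−1).
W_by = (493000×0.00773 − 7.188×10^6×0.00114) / (2/5) = -10960 J.
W_on_gas = −W_by = 10960 J.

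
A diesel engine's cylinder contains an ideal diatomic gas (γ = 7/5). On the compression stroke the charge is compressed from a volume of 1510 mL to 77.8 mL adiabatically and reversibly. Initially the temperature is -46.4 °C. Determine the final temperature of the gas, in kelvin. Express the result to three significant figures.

For a reversible adiabat TV^(γ−1) is constant, so T₂ = T₁ (V₁/V₂)^(γ−1).
T₁ = -46.4 °C = 226.7 K.
T₂ = 226.7 × (1510/77.8)^(2/5) = 742.6 K.

T₂ ≈ 743 K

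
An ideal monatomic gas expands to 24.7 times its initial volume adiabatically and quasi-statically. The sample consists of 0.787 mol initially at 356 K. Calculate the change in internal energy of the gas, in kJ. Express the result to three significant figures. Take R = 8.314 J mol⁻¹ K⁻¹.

ΔU ≈ -3.08 kJ

For a reversible adiabat TV^(γ−1) is constant, so T₂ = T₁ (V₁/V₂)^(γ−1).
γ = 5/3 for a monatomic ideal gas, so γ−1 = 2/3.
T₂ = 356 × (1/24.7)^(2/3) = 41.97 K.
Q = 0, so ΔU = W_on_gas = nCᵥΔT with Cᵥ = R/(γ−1) = 12.47 J/(mol·K).
ΔU = 0.787 × 12.47 × (41.97 − 356) = -3082 J.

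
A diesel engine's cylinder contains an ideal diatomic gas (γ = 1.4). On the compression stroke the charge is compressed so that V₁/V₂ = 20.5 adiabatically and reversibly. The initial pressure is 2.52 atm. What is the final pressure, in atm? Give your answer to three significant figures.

P₂ ≈ 173 atm

Adiabatic: P₁V₁^γ = P₂V₂^γ ⇒ P₂ = P₁ (V₁/V₂)^γ.
P₂ = 2.52 × 20.5^(1.4) = 172.9 atm.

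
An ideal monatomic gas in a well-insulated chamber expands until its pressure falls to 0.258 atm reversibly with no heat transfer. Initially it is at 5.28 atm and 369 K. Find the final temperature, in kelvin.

T₂ ≈ 110 K

Along an adiabat T P^((1−γ)/γ) is constant, so T₂ = T₁ (P₂/P₁)^((γ−1)/γ).
For a monatomic ideal gas γ = 5/3, so (γ−1)/γ = 2/5.
T₂ = 369 × (0.258/5.28)^(2/5) = 110.3 K.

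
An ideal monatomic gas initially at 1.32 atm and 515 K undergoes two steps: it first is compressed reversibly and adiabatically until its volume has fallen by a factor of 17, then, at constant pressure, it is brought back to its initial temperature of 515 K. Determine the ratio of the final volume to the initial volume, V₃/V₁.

V₃/V₁ ≈ 0.00890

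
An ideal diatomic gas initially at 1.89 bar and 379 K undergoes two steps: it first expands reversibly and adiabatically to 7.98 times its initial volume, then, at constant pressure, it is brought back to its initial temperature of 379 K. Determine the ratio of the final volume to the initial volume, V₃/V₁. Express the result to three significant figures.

For a diatomic ideal gas γ = 7/5.
Adiabatic step: V₂/V₁ = 7.98; T₂ = T₁·(1/7.98)^(2/5) = 165.1 K.
Isobaric step: V₃/V₂ = T₃/T₂ = 379/165.1.
V₃/V₁ = (V₂/V₁)(V₃/V₂) = 7.98 × (379/165.1) = 18.31.

V₃/V₁ ≈ 18.3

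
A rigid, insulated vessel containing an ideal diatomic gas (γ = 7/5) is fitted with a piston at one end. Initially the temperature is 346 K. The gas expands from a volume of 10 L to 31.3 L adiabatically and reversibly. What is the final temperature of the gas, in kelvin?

T₂ ≈ 219 K

For a reversible adiabat TV^(γ−1) is constant, so T₂ = T₁ (V₁/V₂)^(γ−1).
T₂ = 346 × (10/31.3)^(2/5) = 219.2 K.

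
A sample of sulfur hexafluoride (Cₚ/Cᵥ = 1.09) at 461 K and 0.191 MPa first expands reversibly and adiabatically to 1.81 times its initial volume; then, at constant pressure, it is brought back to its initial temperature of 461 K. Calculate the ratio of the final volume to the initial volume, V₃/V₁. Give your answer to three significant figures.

Adiabatic step: V₂/V₁ = 1.81; T₂ = T₁·(1/1.81)^(0.09) = 437 K.
Isobaric step: V₃/V₂ = T₃/T₂ = 461/437.
V₃/V₁ = (V₂/V₁)(V₃/V₂) = 1.81 × (461/437) = 1.909.

V₃/V₁ ≈ 1.91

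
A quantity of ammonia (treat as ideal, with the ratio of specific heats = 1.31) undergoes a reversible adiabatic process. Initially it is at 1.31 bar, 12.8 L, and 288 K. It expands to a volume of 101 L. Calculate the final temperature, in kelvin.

Adiabatic: T₁V₁^(γ−1) = T₂V₂^(γ−1) ⇒ T₂ = T₁ (V₁/V₂)^(γ−1).
T₂ = 288 × (12.8/101)^(0.31) = 151.8 K.

T₂ ≈ 152 K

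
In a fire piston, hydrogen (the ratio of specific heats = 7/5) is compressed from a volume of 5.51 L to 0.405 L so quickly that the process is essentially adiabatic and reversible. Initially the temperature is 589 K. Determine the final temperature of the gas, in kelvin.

T₂ ≈ 1670 K

For a reversible adiabat TV^(γ−1) is constant, so T₂ = T₁ (V₁/V₂)^(γ−1).
T₂ = 589 × (5.51/0.405)^(2/5) = 1673 K.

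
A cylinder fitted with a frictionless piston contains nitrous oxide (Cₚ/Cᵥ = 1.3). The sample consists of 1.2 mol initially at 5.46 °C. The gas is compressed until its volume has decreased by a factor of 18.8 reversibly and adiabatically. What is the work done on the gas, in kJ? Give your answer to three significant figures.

W ≈ 13.1 kJ

For a reversible adiabat TV^(γ−1) is constant, so T₂ = T₁ (V₁/V₂)^(γ−1).
T₁ = 5.46 °C = 278.6 K.
T₂ = 278.6 × 18.8^(0.3) = 671.8 K.
Q = 0, so ΔU = W_on_gas = nCᵥΔT with Cᵥ = R/(γ−1) = 27.71 J/(mol·K).
ΔU = 1.2 × 27.71 × (671.8 − 278.6) = 13080 J.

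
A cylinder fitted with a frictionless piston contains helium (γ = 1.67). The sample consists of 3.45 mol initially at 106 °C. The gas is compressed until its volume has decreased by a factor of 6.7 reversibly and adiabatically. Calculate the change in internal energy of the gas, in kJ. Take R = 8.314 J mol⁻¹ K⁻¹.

ΔU ≈ 41.8 kJ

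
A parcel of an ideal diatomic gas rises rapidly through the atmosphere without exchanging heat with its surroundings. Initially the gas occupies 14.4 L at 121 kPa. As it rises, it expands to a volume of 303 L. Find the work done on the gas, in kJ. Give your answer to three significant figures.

W ≈ -3.07 kJ

γ = 7/5 for a diatomic ideal gas.
P₂ = P₁(V₁/V₂)^γ = 121×(14.4/303)^(7/5) = 1.7 kPa.
For a reversible adiabat, W_by_gas = (P₁V₁ − P₂V₂)/(γ−1).
W_by = (121000×0.0144 − 1700×0.303) / (2/5) = 3068 J.
W_on_gas = −W_by = -3068 J.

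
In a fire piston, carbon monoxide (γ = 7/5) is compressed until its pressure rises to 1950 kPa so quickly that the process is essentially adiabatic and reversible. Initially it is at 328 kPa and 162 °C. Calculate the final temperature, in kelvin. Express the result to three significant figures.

Adiabatic: T₂/T₁ = (P₂/P₁)^((γ−1)/γ).
T₁ = 162 °C = 435.1 K.
T₂ = 435.1 × (1950/328)^(2/7) = 724.1 K.

T₂ ≈ 724 K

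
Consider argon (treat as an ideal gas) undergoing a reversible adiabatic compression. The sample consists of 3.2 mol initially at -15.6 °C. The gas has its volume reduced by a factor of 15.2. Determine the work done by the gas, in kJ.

W ≈ -52.8 kJ

Adiabatic: T₁V₁^(γ−1) = T₂V₂^(γ−1) ⇒ T₂ = T₁ (V₁/V₂)^(γ−1).
γ = 5/3 for a monatomic ideal gas, so γ−1 = 2/3.
T₁ = -15.6 °C = 257.5 K.
T₂ = 257.5 × 15.2^(2/3) = 1580 K.
Q = 0, so ΔU = W_on_gas = nCᵥΔT with Cᵥ = R/(γ−1) = 12.47 J/(mol·K).
ΔU = 3.2 × 12.47 × (1580 − 257.5) = 52790 J.
Work done by the gas = −ΔU = -52790 J.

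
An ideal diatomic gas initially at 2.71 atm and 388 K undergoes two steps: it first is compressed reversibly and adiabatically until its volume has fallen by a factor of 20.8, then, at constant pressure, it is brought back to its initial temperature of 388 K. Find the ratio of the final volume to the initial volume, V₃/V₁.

V₃/V₁ ≈ 0.0143

For a diatomic ideal gas γ = 7/5.
Adiabatic step: V₂/V₁ = 0.04808; T₂ = T₁·20.8^(2/5) = 1306 K.
Isobaric step: V₃/V₂ = T₃/T₂ = 388/1306.
V₃/V₁ = (V₂/V₁)(V₃/V₂) = 0.04808 × (388/1306) = 0.01428.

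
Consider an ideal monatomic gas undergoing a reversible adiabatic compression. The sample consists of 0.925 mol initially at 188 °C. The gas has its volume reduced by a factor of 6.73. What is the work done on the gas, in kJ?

W ≈ 13.6 kJ

For a reversible adiabat TV^(γ−1) is constant, so T₂ = T₁ (V₁/V₂)^(γ−1).
γ = 5/3 for a monatomic ideal gas, so γ−1 = 2/3.
T₁ = 188 °C = 461.1 K.
T₂ = 461.1 × 6.73^(2/3) = 1644 K.
Q = 0, so ΔU = W_on_gas = nCᵥΔT with Cᵥ = R/(γ−1) = 12.47 J/(mol·K).
ΔU = 0.925 × 12.47 × (1644 − 461.1) = 13640 J.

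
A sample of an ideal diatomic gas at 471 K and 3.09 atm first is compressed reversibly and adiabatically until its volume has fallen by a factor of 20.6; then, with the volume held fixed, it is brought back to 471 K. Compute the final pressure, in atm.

For a diatomic ideal gas γ = 7/5.
Adiabatic step (PV^γ = const): P₂ = 3.09×20.6^(7/5) = 213.5 atm; T₂ = 471×20.6^(2/5) = 1580 K.
Isochoric: P₃ = P₂(T₃/T₂) = 213.5 × (471/1580) = 63.65 atm.

P₃ ≈ 63.7 atm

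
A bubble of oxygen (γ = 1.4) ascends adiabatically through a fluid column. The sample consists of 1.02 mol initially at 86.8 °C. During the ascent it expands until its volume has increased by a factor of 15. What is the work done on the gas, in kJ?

W ≈ -5.05 kJ

Adiabatic: T₁V₁^(γ−1) = T₂V₂^(γ−1) ⇒ T₂ = T₁ (V₁/V₂)^(γ−1).
T₁ = 86.8 °C = 359.9 K.
T₂ = 359.9 × (1/15)^(0.4) = 121.8 K.
Q = 0, so ΔU = W_on_gas = nCᵥΔT with Cᵥ = R/(γ−1) = 20.79 J/(mol·K).
ΔU = 1.02 × 20.79 × (121.8 − 359.9) = -5048 J.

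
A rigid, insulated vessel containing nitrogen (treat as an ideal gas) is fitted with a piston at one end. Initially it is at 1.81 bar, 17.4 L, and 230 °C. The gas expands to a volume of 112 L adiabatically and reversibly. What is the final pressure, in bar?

Since PV^γ is constant along a reversible adiabat, P₂ = P₁ (V₁/V₂)^γ.
γ = 7/5 for a diatomic ideal gas.
P₂ = 1.81 × (17.4/112)^(7/5) = 0.1335 bar.

P₂ ≈ 0.134 bar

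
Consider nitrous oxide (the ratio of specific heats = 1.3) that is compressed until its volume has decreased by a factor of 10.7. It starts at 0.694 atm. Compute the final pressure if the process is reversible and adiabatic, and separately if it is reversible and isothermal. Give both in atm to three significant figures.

adiabatic: 15.1 atm; isothermal: 7.43 atm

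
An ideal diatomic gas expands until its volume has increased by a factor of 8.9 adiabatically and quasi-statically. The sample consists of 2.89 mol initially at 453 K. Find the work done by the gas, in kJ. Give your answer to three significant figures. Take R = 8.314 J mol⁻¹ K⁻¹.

W ≈ 15.9 kJ

Adiabatic: T₁V₁^(γ−1) = T₂V₂^(γ−1) ⇒ T₂ = T₁ (V₁/V₂)^(γ−1).
γ = 7/5 for a diatomic ideal gas, so γ−1 = 2/5.
T₂ = 453 × (1/8.9)^(2/5) = 188.9 K.
Q = 0, so ΔU = W_on_gas = nCᵥΔT with Cᵥ = R/(γ−1) = 20.79 J/(mol·K).
ΔU = 2.89 × 20.79 × (188.9 − 453) = -15860 J.
Work done by the gas = −ΔU = 15860 J.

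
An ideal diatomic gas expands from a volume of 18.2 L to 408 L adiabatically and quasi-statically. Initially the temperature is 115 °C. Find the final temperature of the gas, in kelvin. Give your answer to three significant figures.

T₂ ≈ 112 K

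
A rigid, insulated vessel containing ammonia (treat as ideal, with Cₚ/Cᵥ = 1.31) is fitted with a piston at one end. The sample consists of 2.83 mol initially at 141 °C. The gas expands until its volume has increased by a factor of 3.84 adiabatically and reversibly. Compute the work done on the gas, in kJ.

For a reversible adiabat TV^(γ−1) is constant, so T₂ = T₁ (V₁/V₂)^(γ−1).
T₁ = 141 °C = 414.1 K.
T₂ = 414.1 × (1/3.84)^(0.31) = 272.9 K.
Q = 0, so ΔU = W_on_gas = nCᵥΔT with Cᵥ = R/(γ−1) = 26.82 J/(mol·K).
ΔU = 2.83 × 26.82 × (272.9 − 414.1) = -10720 J.

W ≈ -10.7 kJ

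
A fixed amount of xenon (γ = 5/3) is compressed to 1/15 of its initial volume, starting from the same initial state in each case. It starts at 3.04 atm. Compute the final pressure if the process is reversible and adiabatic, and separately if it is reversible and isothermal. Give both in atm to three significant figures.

adiabatic: 277 atm; isothermal: 45.6 atm

Isothermal: P₂ = P₁(V₁/V₂) = 3.04×15 = 45.6 atm.
Adiabatic: P₂ = P₁(V₁/V₂)^γ = 3.04×15^(5/3) = 277.3 atm.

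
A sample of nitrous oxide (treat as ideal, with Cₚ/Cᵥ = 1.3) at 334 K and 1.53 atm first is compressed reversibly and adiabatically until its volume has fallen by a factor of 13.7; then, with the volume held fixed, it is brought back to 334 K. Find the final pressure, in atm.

P₃ ≈ 21.0 atm

Adiabatic step (PV^γ = const): P₂ = 1.53×13.7^(1.3) = 45.97 atm; T₂ = 334×13.7^(0.3) = 732.4 K.
Isochoric: P₃ = P₂(T₃/T₂) = 45.97 × (334/732.4) = 20.96 atm.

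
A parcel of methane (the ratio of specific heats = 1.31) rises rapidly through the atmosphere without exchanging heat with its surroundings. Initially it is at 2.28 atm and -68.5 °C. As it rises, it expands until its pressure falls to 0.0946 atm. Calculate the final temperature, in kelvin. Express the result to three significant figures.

T₂ ≈ 96.4 K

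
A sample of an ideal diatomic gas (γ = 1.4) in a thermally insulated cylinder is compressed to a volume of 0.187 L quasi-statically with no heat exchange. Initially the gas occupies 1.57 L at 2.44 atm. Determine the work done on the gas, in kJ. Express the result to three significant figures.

P₂ = P₁(V₁/V₂)^γ = 2.44×(1.57/0.187)^(1.4) = 47.98 atm.
For a reversible adiabat, W_by_gas = (P₁V₁ − P₂V₂)/(γ−1).
W_by = (247200×0.00157 − 4.862×10^6×0.000187) / (0.4) = -1302 J.
W_on_gas = −W_by = 1302 J.

W ≈ 1.30 kJ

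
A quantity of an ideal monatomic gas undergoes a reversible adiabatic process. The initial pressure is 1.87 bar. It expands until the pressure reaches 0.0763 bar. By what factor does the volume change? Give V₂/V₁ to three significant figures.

V₂/V₁ ≈ 6.82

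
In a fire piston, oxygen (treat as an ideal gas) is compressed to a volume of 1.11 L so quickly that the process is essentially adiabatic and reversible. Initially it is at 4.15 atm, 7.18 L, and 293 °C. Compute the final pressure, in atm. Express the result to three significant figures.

Adiabatic: P₁V₁^γ = P₂V₂^γ ⇒ P₂ = P₁ (V₁/V₂)^γ.
γ = 7/5 for a diatomic ideal gas.
P₂ = 4.15 × (7.18/1.11)^(7/5) = 56.65 atm.

P₂ ≈ 56.6 atm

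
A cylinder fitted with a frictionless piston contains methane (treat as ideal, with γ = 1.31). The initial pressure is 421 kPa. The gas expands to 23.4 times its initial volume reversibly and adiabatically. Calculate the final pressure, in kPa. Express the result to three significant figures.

Adiabatic: P₁V₁^γ = P₂V₂^γ ⇒ P₂ = P₁ (V₁/V₂)^γ.
P₂ = 421 × (1/23.4)^(1.31) = 6.77 kPa.

P₂ ≈ 6.77 kPa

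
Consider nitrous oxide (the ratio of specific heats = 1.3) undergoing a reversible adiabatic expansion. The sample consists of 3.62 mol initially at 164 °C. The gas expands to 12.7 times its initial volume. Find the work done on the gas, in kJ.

For a reversible adiabat TV^(γ−1) is constant, so T₂ = T₁ (V₁/V₂)^(γ−1).
T₁ = 164 °C = 437.1 K.
T₂ = 437.1 × (1/12.7)^(0.3) = 203.9 K.
Q = 0, so ΔU = W_on_gas = nCᵥΔT with Cᵥ = R/(γ−1) = 27.71 J/(mol·K).
ΔU = 3.62 × 27.71 × (203.9 − 437.1) = -23400 J.

W ≈ -23.4 kJ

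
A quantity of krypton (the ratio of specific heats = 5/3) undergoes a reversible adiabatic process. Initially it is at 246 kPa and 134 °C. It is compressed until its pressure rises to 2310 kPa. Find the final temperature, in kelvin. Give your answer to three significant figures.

T₂ ≈ 997 K

Along an adiabat T P^((1−γ)/γ) is constant, so T₂ = T₁ (P₂/P₁)^((γ−1)/γ).
T₁ = 134 °C = 407.1 K.
T₂ = 407.1 × (2310/246)^(2/5) = 997.3 K.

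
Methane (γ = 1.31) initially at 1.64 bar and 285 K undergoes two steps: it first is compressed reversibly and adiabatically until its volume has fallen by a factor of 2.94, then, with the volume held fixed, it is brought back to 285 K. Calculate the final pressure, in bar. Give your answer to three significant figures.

P₃ ≈ 4.82 bar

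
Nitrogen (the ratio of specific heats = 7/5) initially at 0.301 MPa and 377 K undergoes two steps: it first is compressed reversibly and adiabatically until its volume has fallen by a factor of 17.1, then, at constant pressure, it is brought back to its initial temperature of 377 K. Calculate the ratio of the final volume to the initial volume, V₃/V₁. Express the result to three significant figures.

V₃/V₁ ≈ 0.0188

Adiabatic step: V₂/V₁ = 0.05848; T₂ = T₁·17.1^(2/5) = 1174 K.
Isobaric step: V₃/V₂ = T₃/T₂ = 377/1174.
V₃/V₁ = (V₂/V₁)(V₃/V₂) = 0.05848 × (377/1174) = 0.01878.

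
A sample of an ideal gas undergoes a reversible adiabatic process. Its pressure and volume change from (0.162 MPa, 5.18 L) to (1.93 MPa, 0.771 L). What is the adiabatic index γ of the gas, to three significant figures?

γ ≈ 1.30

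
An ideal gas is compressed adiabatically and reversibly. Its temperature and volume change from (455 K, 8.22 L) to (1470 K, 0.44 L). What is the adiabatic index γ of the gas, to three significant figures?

γ ≈ 1.40

TV^(γ−1) = const ⇒ γ − 1 = ln(T₂/T₁) / ln(V₁/V₂).
γ = 1 + ln(1470/455) / ln(8.22/0.44) = 1.401.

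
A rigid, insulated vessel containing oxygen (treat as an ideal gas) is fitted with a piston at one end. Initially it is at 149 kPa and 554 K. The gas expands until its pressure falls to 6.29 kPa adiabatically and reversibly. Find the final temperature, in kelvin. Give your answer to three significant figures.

Along an adiabat T P^((1−γ)/γ) is constant, so T₂ = T₁ (P₂/P₁)^((γ−1)/γ).
For a diatomic ideal gas γ = 7/5, so (γ−1)/γ = 2/7.
T₂ = 554 × (6.29/149)^(2/7) = 224.3 K.

T₂ ≈ 224 K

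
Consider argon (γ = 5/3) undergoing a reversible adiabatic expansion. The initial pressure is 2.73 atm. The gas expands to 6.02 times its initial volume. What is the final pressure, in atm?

Since PV^γ is constant along a reversible adiabat, P₂ = P₁ (V₁/V₂)^γ.
P₂ = 2.73 × (1/6.02)^(5/3) = 0.137 atm.

P₂ ≈ 0.137 atm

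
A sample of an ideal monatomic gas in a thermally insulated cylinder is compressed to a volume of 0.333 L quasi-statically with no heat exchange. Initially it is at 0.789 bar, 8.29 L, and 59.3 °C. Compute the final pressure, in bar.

P₂ ≈ 167 bar

Adiabatic: P₁V₁^γ = P₂V₂^γ ⇒ P₂ = P₁ (V₁/V₂)^γ.
γ = 5/3 for a monatomic ideal gas.
P₂ = 0.789 × (8.29/0.333)^(5/3) = 167.5 bar.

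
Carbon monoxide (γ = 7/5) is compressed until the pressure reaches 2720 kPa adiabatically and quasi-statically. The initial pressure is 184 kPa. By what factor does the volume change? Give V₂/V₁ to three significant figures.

V₂/V₁ ≈ 0.146

From PV^γ = const, V₂/V₁ = (P₁/P₂)^(1/γ).
V₂/V₁ = (184/2720)^(5/7) = 0.146.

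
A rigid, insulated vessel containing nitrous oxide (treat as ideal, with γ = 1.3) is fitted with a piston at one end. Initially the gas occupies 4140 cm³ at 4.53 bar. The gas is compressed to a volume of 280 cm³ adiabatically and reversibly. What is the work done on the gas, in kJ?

P₂ = P₁(V₁/V₂)^γ = 4.53×(4140/280)^(1.3) = 150.3 bar.
For a reversible adiabat, W_by_gas = (P₁V₁ − P₂V₂)/(γ−1).
W_by = (453000×0.00414 − 1.503×10^7×0.00028) / (0.3) = -7774 J.
W_on_gas = −W_by = 7774 J.

W ≈ 7.77 kJ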